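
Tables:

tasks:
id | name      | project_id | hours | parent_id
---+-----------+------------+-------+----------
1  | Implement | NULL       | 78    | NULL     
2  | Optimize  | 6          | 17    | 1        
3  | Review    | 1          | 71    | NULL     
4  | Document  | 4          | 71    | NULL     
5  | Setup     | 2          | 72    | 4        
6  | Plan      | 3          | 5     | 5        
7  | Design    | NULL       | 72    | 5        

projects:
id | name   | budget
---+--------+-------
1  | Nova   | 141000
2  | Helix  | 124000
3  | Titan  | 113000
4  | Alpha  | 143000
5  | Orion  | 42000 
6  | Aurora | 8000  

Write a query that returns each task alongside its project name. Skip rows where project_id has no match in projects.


INNER JOIN keeps only tasks rows whose project_id matches an id in projects. Walk through each task:
  - task 1 (Implement): project_id=NULL, no match -> dropped
  - task 2 (Optimize): project_id=6 -> matches Aurora
  - task 3 (Review): project_id=1 -> matches Nova
  - task 4 (Document): project_id=4 -> matches Alpha
  - task 5 (Setup): project_id=2 -> matches Helix
  - task 6 (Plan): project_id=3 -> matches Titan
  - task 7 (Design): project_id=NULL, no match -> dropped
So 2 of 7 rows are dropped.

SQL:
SELECT a.name, b.name AS project
FROM tasks a
INNER JOIN projects b ON a.project_id = b.id

Result:
name     | project
---------+--------
Optimize | Aurora 
Review   | Nova   
Document | Alpha  
Setup    | Helix  
Plan     | Titan  


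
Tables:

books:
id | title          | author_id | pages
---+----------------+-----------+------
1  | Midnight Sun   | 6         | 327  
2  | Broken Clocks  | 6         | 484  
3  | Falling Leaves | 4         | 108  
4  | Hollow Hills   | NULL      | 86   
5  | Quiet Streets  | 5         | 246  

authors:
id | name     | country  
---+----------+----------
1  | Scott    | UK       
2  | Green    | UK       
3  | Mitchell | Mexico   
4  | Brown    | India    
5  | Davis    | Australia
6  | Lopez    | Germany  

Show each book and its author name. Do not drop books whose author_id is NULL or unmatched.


LEFT JOIN keeps every row from books (the left table); where author_id has no match in authors, the author columns become NULL. Walk through each book:
  - book 1 (Midnight Sun): author_id=6 -> matches Lopez
  - book 2 (Broken Clocks): author_id=6 -> matches Lopez
  - book 3 (Falling Leaves): author_id=4 -> matches Brown
  - book 4 (Hollow Hills): author_id=NULL, no match -> kept with NULL
  - book 5 (Quiet Streets): author_id=5 -> matches Davis
All 5 rows appear; 1 has NULL author.

SQL:
SELECT a.title, b.name AS author
FROM books a
LEFT JOIN authors b ON a.author_id = b.id

Result:
title          | author
---------------+-------
Midnight Sun   | Lopez 
Broken Clocks  | Lopez 
Falling Leaves | Brown 
Hollow Hills   | NULL  
Quiet Streets  | Davis 


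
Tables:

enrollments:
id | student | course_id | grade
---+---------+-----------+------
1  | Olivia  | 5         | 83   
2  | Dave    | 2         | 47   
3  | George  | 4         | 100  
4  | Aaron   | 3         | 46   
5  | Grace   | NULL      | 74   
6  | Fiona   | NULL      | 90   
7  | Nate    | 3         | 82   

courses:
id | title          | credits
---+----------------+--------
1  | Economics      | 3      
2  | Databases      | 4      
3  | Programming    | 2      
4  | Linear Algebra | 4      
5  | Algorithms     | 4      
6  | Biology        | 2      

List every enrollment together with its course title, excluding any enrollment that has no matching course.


INNER JOIN keeps only enrollments rows whose course_id matches an id in courses. Walk through each enrollment:
  - enrollment 1 (Olivia): course_id=5 -> matches Algorithms
  - enrollment 2 (Dave): course_id=2 -> matches Databases
  - enrollment 3 (George): course_id=4 -> matches Linear Algebra
  - enrollment 4 (Aaron): course_id=3 -> matches Programming
  - enrollment 5 (Grace): course_id=NULL, no match -> dropped
  - enrollment 6 (Fiona): course_id=NULL, no match -> dropped
  - enrollment 7 (Nate): course_id=3 -> matches Programming
So 2 of 7 rows are dropped.

SQL:
SELECT a.student, b.title AS course
FROM enrollments a
INNER JOIN courses b ON a.course_id = b.id

Result:
student | course        
--------+---------------
Olivia  | Algorithms    
Dave    | Databases     
George  | Linear Algebra
Aaron   | Programming   
Nate    | Programming   


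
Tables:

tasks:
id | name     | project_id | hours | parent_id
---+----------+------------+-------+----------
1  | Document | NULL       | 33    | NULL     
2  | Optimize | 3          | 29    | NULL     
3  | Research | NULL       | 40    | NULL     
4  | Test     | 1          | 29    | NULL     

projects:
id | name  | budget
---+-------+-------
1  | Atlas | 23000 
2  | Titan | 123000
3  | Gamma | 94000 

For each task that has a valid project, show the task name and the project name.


INNER JOIN keeps only tasks rows whose project_id matches an id in projects. Walk through each task:
  - task 1 (Document): project_id=NULL, no match -> dropped
  - task 2 (Optimize): project_id=3 -> matches Gamma
  - task 3 (Research): project_id=NULL, no match -> dropped
  - task 4 (Test): project_id=1 -> matches Atlas
So 2 of 4 rows are dropped.

SQL:
SELECT a.name, b.name AS project
FROM tasks a
INNER JOIN projects b ON a.project_id = b.id

Result:
name     | project
---------+--------
Optimize | Gamma  
Test     | Atlas  


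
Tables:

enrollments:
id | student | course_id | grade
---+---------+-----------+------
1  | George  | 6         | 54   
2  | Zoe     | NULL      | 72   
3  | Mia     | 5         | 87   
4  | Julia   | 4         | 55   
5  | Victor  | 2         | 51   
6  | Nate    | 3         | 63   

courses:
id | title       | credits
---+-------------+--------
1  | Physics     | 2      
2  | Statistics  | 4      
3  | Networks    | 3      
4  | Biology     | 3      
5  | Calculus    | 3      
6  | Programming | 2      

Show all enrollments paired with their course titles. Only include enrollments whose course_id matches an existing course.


INNER JOIN keeps only enrollments rows whose course_id matches an id in courses. Walk through each enrollment:
  - enrollment 1 (George): course_id=6 -> matches Programming
  - enrollment 2 (Zoe): course_id=NULL, no match -> dropped
  - enrollment 3 (Mia): course_id=5 -> matches Calculus
  - enrollment 4 (Julia): course_id=4 -> matches Biology
  - enrollment 5 (Victor): course_id=2 -> matches Statistics
  - enrollment 6 (Nate): course_id=3 -> matches Networks
So 1 of 6 rows is dropped.

SQL:
SELECT a.student, b.title AS course
FROM enrollments a
INNER JOIN courses b ON a.course_id = b.id

Result:
student | course     
--------+------------
George  | Programming
Mia     | Calculus   
Julia   | Biology    
Victor  | Statistics 
Nate    | Networks   


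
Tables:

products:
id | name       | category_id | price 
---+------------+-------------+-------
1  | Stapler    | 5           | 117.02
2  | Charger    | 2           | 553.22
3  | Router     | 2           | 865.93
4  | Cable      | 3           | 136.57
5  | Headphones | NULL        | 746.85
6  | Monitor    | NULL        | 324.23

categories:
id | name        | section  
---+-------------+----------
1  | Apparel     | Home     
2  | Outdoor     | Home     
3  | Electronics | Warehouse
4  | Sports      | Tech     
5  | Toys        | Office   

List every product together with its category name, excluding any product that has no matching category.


INNER JOIN keeps only products rows whose category_id matches an id in categories. Walk through each product:
  - product 1 (Stapler): category_id=5 -> matches Toys
  - product 2 (Charger): category_id=2 -> matches Outdoor
  - product 3 (Router): category_id=2 -> matches Outdoor
  - product 4 (Cable): category_id=3 -> matches Electronics
  - product 5 (Headphones): category_id=NULL, no match -> dropped
  - product 6 (Monitor): category_id=NULL, no match -> dropped
So 2 of 6 rows are dropped.

SQL:
SELECT a.name, b.name AS category
FROM products a
INNER JOIN categories b ON a.category_id = b.id

Result:
name    | category   
--------+------------
Stapler | Toys       
Charger | Outdoor    
Router  | Outdoor    
Cable   | Electronics


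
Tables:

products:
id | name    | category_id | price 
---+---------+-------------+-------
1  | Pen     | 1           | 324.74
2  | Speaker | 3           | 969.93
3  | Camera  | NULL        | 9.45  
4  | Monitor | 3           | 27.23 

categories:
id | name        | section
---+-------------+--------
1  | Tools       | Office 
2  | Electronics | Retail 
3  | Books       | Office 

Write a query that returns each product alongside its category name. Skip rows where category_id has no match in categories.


INNER JOIN keeps only products rows whose category_id matches an id in categories. Walk through each product:
  - product 1 (Pen): category_id=1 -> matches Tools
  - product 2 (Speaker): category_id=3 -> matches Books
  - product 3 (Camera): category_id=NULL, no match -> dropped
  - product 4 (Monitor): category_id=3 -> matches Books
So 1 of 4 rows is dropped.

SQL:
SELECT a.name, b.name AS category
FROM products a
INNER JOIN categories b ON a.category_id = b.id

Result:
name    | category
--------+---------
Pen     | Tools   
Speaker | Books   
Monitor | Books   


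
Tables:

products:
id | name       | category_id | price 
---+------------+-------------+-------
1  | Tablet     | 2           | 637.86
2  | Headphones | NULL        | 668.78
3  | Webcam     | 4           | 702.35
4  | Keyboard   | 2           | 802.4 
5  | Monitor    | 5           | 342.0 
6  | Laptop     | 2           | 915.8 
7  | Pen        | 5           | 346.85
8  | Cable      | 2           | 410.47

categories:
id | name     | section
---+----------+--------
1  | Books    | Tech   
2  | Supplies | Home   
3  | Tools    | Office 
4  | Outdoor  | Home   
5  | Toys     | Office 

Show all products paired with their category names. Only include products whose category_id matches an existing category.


INNER JOIN keeps only products rows whose category_id matches an id in categories. Walk through each product:
  - product 1 (Tablet): category_id=2 -> matches Supplies
  - product 2 (Headphones): category_id=NULL, no match -> dropped
  - product 3 (Webcam): category_id=4 -> matches Outdoor
  - product 4 (Keyboard): category_id=2 -> matches Supplies
  - product 5 (Monitor): category_id=5 -> matches Toys
  - product 6 (Laptop): category_id=2 -> matches Supplies
  - product 7 (Pen): category_id=5 -> matches Toys
  - product 8 (Cable): category_id=2 -> matches Supplies
So 1 of 8 rows is dropped.

SQL:
SELECT a.name, b.name AS category
FROM products a
INNER JOIN categories b ON a.category_id = b.id

Result:
name     | category
---------+---------
Tablet   | Supplies
Webcam   | Outdoor 
Keyboard | Supplies
Monitor  | Toys    
Laptop   | Supplies
Pen      | Toys    
Cable    | Supplies


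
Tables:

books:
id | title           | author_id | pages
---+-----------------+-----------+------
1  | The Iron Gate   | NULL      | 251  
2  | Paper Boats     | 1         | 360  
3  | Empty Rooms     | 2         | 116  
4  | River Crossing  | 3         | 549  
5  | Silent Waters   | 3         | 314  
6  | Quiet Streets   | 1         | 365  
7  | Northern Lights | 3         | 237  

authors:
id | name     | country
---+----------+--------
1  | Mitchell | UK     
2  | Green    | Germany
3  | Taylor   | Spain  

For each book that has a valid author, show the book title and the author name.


INNER JOIN keeps only books rows whose author_id matches an id in authors. Walk through each book:
  - book 1 (The Iron Gate): author_id=NULL, no match -> dropped
  - book 2 (Paper Boats): author_id=1 -> matches Mitchell
  - book 3 (Empty Rooms): author_id=2 -> matches Green
  - book 4 (River Crossing): author_id=3 -> matches Taylor
  - book 5 (Silent Waters): author_id=3 -> matches Taylor
  - book 6 (Quiet Streets): author_id=1 -> matches Mitchell
  - book 7 (Northern Lights): author_id=3 -> matches Taylor
So 1 of 7 rows is dropped.

SQL:
SELECT a.title, b.name AS author
FROM books a
INNER JOIN authors b ON a.author_id = b.id

Result:
title           | author  
----------------+---------
Paper Boats     | Mitchell
Empty Rooms     | Green   
River Crossing  | Taylor  
Silent Waters   | Taylor  
Quiet Streets   | Mitchell
Northern Lights | Taylor  


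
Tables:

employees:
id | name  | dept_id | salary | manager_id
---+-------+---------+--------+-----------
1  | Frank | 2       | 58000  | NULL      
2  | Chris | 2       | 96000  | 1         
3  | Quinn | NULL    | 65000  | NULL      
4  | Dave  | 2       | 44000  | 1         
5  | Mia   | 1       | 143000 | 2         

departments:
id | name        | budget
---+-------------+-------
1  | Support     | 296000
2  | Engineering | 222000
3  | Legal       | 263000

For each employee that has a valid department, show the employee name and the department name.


INNER JOIN keeps only employees rows whose dept_id matches an id in departments. Walk through each employee:
  - employee 1 (Frank): dept_id=2 -> matches Engineering
  - employee 2 (Chris): dept_id=2 -> matches Engineering
  - employee 3 (Quinn): dept_id=NULL, no match -> dropped
  - employee 4 (Dave): dept_id=2 -> matches Engineering
  - employee 5 (Mia): dept_id=1 -> matches Support
So 1 of 5 rows is dropped.

SQL:
SELECT a.name, b.name AS department
FROM employees a
INNER JOIN departments b ON a.dept_id = b.id

Result:
name  | department 
------+------------
Frank | Engineering
Chris | Engineering
Dave  | Engineering
Mia   | Support    


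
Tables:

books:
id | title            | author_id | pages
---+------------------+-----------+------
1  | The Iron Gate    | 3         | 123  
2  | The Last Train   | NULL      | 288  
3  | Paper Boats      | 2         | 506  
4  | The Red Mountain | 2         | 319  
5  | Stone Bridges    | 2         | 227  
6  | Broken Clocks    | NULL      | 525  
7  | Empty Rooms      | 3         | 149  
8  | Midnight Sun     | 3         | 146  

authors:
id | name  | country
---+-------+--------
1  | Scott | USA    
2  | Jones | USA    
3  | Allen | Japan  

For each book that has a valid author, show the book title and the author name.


INNER JOIN keeps only books rows whose author_id matches an id in authors. Walk through each book:
  - book 1 (The Iron Gate): author_id=3 -> matches Allen
  - book 2 (The Last Train): author_id=NULL, no match -> dropped
  - book 3 (Paper Boats): author_id=2 -> matches Jones
  - book 4 (The Red Mountain): author_id=2 -> matches Jones
  - book 5 (Stone Bridges): author_id=2 -> matches Jones
  - book 6 (Broken Clocks): author_id=NULL, no match -> dropped
  - book 7 (Empty Rooms): author_id=3 -> matches Allen
  - book 8 (Midnight Sun): author_id=3 -> matches Allen
So 2 of 8 rows are dropped.

SQL:
SELECT a.title, b.name AS author
FROM books a
INNER JOIN authors b ON a.author_id = b.id

Result:
title            | author
-----------------+-------
The Iron Gate    | Allen 
Paper Boats      | Jones 
The Red Mountain | Jones 
Stone Bridges    | Jones 
Empty Rooms      | Allen 
Midnight Sun     | Allen 


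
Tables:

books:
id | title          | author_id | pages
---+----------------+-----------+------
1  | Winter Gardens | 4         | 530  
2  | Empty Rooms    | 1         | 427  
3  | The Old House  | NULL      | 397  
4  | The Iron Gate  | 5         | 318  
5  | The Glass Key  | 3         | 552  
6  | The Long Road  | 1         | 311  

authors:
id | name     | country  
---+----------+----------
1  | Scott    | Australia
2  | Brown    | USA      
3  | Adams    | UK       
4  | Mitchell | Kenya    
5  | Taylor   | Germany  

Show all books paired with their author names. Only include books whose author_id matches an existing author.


INNER JOIN keeps only books rows whose author_id matches an id in authors. Walk through each book:
  - book 1 (Winter Gardens): author_id=4 -> matches Mitchell
  - book 2 (Empty Rooms): author_id=1 -> matches Scott
  - book 3 (The Old House): author_id=NULL, no match -> dropped
  - book 4 (The Iron Gate): author_id=5 -> matches Taylor
  - book 5 (The Glass Key): author_id=3 -> matches Adams
  - book 6 (The Long Road): author_id=1 -> matches Scott
So 1 of 6 rows is dropped.

SQL:
SELECT a.title, b.name AS author
FROM books a
INNER JOIN authors b ON a.author_id = b.id

Result:
title          | author  
---------------+---------
Winter Gardens | Mitchell
Empty Rooms    | Scott   
The Iron Gate  | Taylor  
The Glass Key  | Adams   
The Long Road  | Scott   


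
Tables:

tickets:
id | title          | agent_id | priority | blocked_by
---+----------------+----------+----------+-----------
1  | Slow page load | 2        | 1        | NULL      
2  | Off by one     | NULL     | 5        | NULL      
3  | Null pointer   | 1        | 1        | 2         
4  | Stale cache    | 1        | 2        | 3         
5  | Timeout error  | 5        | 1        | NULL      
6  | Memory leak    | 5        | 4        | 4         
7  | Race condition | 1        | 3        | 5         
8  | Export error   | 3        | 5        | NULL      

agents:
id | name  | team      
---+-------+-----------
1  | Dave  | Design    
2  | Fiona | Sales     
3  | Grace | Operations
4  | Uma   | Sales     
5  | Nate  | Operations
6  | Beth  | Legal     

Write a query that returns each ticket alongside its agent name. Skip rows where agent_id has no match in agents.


INNER JOIN keeps only tickets rows whose agent_id matches an id in agents. Walk through each ticket:
  - ticket 1 (Slow page load): agent_id=2 -> matches Fiona
  - ticket 2 (Off by one): agent_id=NULL, no match -> dropped
  - ticket 3 (Null pointer): agent_id=1 -> matches Dave
  - ticket 4 (Stale cache): agent_id=1 -> matches Dave
  - ticket 5 (Timeout error): agent_id=5 -> matches Nate
  - ticket 6 (Memory leak): agent_id=5 -> matches Nate
  - ticket 7 (Race condition): agent_id=1 -> matches Dave
  - ticket 8 (Export error): agent_id=3 -> matches Grace
So 1 of 8 rows is dropped.

SQL:
SELECT a.title, b.name AS agent
FROM tickets a
INNER JOIN agents b ON a.agent_id = b.id

Result:
title          | agent
---------------+------
Slow page load | Fiona
Null pointer   | Dave 
Stale cache    | Dave 
Timeout error  | Nate 
Memory leak    | Nate 
Race condition | Dave 
Export error   | Grace


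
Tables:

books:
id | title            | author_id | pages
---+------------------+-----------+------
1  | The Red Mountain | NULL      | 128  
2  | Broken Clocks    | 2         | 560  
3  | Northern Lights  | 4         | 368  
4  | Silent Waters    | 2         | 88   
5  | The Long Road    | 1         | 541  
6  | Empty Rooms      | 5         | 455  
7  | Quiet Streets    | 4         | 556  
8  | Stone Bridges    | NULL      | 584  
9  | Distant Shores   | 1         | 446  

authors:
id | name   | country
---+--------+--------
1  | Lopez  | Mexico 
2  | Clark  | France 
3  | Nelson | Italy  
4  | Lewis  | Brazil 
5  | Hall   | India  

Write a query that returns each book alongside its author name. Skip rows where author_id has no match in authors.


INNER JOIN keeps only books rows whose author_id matches an id in authors. Walk through each book:
  - book 1 (The Red Mountain): author_id=NULL, no match -> dropped
  - book 2 (Broken Clocks): author_id=2 -> matches Clark
  - book 3 (Northern Lights): author_id=4 -> matches Lewis
  - book 4 (Silent Waters): author_id=2 -> matches Clark
  - book 5 (The Long Road): author_id=1 -> matches Lopez
  - book 6 (Empty Rooms): author_id=5 -> matches Hall
  - book 7 (Quiet Streets): author_id=4 -> matches Lewis
  - book 8 (Stone Bridges): author_id=NULL, no match -> dropped
  - book 9 (Distant Shores): author_id=1 -> matches Lopez
So 2 of 9 rows are dropped.

SQL:
SELECT a.title, b.name AS author
FROM books a
INNER JOIN authors b ON a.author_id = b.id

Result:
title           | author
----------------+-------
Broken Clocks   | Clark 
Northern Lights | Lewis 
Silent Waters   | Clark 
The Long Road   | Lopez 
Empty Rooms     | Hall  
Quiet Streets   | Lewis 
Distant Shores  | Lopez 


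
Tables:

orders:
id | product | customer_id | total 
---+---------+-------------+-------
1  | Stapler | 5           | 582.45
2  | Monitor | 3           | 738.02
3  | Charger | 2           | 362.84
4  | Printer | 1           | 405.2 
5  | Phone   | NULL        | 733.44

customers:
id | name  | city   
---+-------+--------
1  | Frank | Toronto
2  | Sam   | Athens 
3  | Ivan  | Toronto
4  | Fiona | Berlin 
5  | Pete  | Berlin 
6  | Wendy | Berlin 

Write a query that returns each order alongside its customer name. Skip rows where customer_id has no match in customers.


INNER JOIN keeps only orders rows whose customer_id matches an id in customers. Walk through each order:
  - order 1 (Stapler): customer_id=5 -> matches Pete
  - order 2 (Monitor): customer_id=3 -> matches Ivan
  - order 3 (Charger): customer_id=2 -> matches Sam
  - order 4 (Printer): customer_id=1 -> matches Frank
  - order 5 (Phone): customer_id=NULL, no match -> dropped
So 1 of 5 rows is dropped.

SQL:
SELECT a.product, b.name AS customer
FROM orders a
INNER JOIN customers b ON a.customer_id = b.id

Result:
product | customer
--------+---------
Stapler | Pete    
Monitor | Ivan    
Charger | Sam     
Printer | Frank   


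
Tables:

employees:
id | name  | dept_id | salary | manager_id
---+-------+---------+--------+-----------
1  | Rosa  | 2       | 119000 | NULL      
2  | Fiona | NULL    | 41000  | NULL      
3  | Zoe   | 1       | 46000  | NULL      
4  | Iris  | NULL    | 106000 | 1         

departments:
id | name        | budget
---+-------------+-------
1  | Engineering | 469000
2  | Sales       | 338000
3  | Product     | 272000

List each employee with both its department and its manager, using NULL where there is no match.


Two LEFT JOINs from the same base table employees: one to departments via dept_id, one to employees itself via manager_id. Both are LEFT so every employee is preserved.
Match against departments:
  - employee 1 (Rosa): dept_id=2 -> matches Sales
  - employee 2 (Fiona): dept_id=NULL, no match -> kept with NULL
  - employee 3 (Zoe): dept_id=1 -> matches Engineering
  - employee 4 (Iris): dept_id=NULL, no match -> kept with NULL
Match against employees (self):
  - employee 1 (Rosa): manager_id=NULL -> NULL
  - employee 2 (Fiona): manager_id=NULL -> NULL
  - employee 3 (Zoe): manager_id=NULL -> NULL
  - employee 4 (Iris): manager_id=1 -> Rosa

SQL:
SELECT a.name, b.name AS department, c.name AS manager
FROM employees a
LEFT JOIN departments b ON a.dept_id = b.id
LEFT JOIN employees c ON a.manager_id = c.id

Result:
name  | department  | manager
------+-------------+--------
Rosa  | Sales       | NULL   
Fiona | NULL        | NULL   
Zoe   | Engineering | NULL   
Iris  | NULL        | Rosa   


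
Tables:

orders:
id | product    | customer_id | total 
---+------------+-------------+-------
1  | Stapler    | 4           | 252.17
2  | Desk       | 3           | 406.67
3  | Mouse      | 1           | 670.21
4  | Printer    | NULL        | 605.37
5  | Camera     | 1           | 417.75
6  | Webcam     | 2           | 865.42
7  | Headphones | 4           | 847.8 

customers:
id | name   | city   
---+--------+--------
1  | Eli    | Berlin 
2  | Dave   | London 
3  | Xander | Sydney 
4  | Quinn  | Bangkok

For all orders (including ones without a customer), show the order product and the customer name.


LEFT JOIN keeps every row from orders (the left table); where customer_id has no match in customers, the customer columns become NULL. Walk through each order:
  - order 1 (Stapler): customer_id=4 -> matches Quinn
  - order 2 (Desk): customer_id=3 -> matches Xander
  - order 3 (Mouse): customer_id=1 -> matches Eli
  - order 4 (Printer): customer_id=NULL, no match -> kept with NULL
  - order 5 (Camera): customer_id=1 -> matches Eli
  - order 6 (Webcam): customer_id=2 -> matches Dave
  - order 7 (Headphones): customer_id=4 -> matches Quinn
All 7 rows appear; 1 has NULL customer.

SQL:
SELECT a.product, b.name AS customer
FROM orders a
LEFT JOIN customers b ON a.customer_id = b.id

Result:
product    | customer
-----------+---------
Stapler    | Quinn   
Desk       | Xander  
Mouse      | Eli     
Printer    | NULL    
Camera     | Eli     
Webcam     | Dave    
Headphones | Quinn   


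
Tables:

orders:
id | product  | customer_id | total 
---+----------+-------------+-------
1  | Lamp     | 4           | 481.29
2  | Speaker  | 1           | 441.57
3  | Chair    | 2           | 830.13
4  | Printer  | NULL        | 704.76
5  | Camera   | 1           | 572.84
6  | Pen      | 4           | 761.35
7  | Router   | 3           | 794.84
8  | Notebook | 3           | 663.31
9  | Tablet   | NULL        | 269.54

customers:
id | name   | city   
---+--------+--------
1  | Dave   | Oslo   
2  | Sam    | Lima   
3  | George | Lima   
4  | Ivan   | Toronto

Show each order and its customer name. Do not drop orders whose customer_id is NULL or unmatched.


LEFT JOIN keeps every row from orders (the left table); where customer_id has no match in customers, the customer columns become NULL. Walk through each order:
  - order 1 (Lamp): customer_id=4 -> matches Ivan
  - order 2 (Speaker): customer_id=1 -> matches Dave
  - order 3 (Chair): customer_id=2 -> matches Sam
  - order 4 (Printer): customer_id=NULL, no match -> kept with NULL
  - order 5 (Camera): customer_id=1 -> matches Dave
  - order 6 (Pen): customer_id=4 -> matches Ivan
  - order 7 (Router): customer_id=3 -> matches George
  - order 8 (Notebook): customer_id=3 -> matches George
  - order 9 (Tablet): customer_id=NULL, no match -> kept with NULL
All 9 rows appear; 2 have NULL customer.

SQL:
SELECT a.product, b.name AS customer
FROM orders a
LEFT JOIN customers b ON a.customer_id = b.id

Result:
product  | customer
---------+---------
Lamp     | Ivan    
Speaker  | Dave    
Chair    | Sam     
Printer  | NULL    
Camera   | Dave    
Pen      | Ivan    
Router   | George  
Notebook | George  
Tablet   | NULL    


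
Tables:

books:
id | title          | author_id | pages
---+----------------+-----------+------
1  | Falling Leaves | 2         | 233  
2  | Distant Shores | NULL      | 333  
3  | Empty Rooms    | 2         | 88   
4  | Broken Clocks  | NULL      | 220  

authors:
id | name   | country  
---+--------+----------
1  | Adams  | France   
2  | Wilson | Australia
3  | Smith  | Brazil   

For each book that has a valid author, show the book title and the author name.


INNER JOIN keeps only books rows whose author_id matches an id in authors. Walk through each book:
  - book 1 (Falling Leaves): author_id=2 -> matches Wilson
  - book 2 (Distant Shores): author_id=NULL, no match -> dropped
  - book 3 (Empty Rooms): author_id=2 -> matches Wilson
  - book 4 (Broken Clocks): author_id=NULL, no match -> dropped
So 2 of 4 rows are dropped.

SQL:
SELECT a.title, b.name AS author
FROM books a
INNER JOIN authors b ON a.author_id = b.id

Result:
title          | author
---------------+-------
Falling Leaves | Wilson
Empty Rooms    | Wilson


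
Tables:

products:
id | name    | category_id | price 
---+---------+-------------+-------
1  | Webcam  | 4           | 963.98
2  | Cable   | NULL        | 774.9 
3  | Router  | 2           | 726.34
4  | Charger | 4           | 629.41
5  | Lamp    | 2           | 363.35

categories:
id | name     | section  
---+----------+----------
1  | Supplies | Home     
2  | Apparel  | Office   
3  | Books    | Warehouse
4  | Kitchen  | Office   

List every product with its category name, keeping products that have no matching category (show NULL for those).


LEFT JOIN keeps every row from products (the left table); where category_id has no match in categories, the category columns become NULL. Walk through each product:
  - product 1 (Webcam): category_id=4 -> matches Kitchen
  - product 2 (Cable): category_id=NULL, no match -> kept with NULL
  - product 3 (Router): category_id=2 -> matches Apparel
  - product 4 (Charger): category_id=4 -> matches Kitchen
  - product 5 (Lamp): category_id=2 -> matches Apparel
All 5 rows appear; 1 has NULL category.

SQL:
SELECT a.name, b.name AS category
FROM products a
LEFT JOIN categories b ON a.category_id = b.id

Result:
name    | category
--------+---------
Webcam  | Kitchen 
Cable   | NULL    
Router  | Apparel 
Charger | Kitchen 
Lamp    | Apparel 


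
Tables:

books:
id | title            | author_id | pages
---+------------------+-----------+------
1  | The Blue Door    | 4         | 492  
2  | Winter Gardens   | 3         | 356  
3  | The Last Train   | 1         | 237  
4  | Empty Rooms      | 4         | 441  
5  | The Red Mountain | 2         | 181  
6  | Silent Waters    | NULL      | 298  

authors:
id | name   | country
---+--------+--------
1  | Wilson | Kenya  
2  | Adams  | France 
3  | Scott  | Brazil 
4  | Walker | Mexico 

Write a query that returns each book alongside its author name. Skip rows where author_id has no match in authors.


INNER JOIN keeps only books rows whose author_id matches an id in authors. Walk through each book:
  - book 1 (The Blue Door): author_id=4 -> matches Walker
  - book 2 (Winter Gardens): author_id=3 -> matches Scott
  - book 3 (The Last Train): author_id=1 -> matches Wilson
  - book 4 (Empty Rooms): author_id=4 -> matches Walker
  - book 5 (The Red Mountain): author_id=2 -> matches Adams
  - book 6 (Silent Waters): author_id=NULL, no match -> dropped
So 1 of 6 rows is dropped.

SQL:
SELECT a.title, b.name AS author
FROM books a
INNER JOIN authors b ON a.author_id = b.id

Result:
title            | author
-----------------+-------
The Blue Door    | Walker
Winter Gardens   | Scott 
The Last Train   | Wilson
Empty Rooms      | Walker
The Red Mountain | Adams 


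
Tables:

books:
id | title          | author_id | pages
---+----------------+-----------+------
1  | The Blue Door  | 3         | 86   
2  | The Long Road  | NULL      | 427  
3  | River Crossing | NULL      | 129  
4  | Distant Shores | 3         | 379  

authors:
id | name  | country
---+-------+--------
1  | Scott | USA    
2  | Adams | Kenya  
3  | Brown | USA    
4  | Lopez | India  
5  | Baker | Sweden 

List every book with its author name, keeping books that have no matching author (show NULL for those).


LEFT JOIN keeps every row from books (the left table); where author_id has no match in authors, the author columns become NULL. Walk through each book:
  - book 1 (The Blue Door): author_id=3 -> matches Brown
  - book 2 (The Long Road): author_id=NULL, no match -> kept with NULL
  - book 3 (River Crossing): author_id=NULL, no match -> kept with NULL
  - book 4 (Distant Shores): author_id=3 -> matches Brown
All 4 rows appear; 2 have NULL author.

SQL:
SELECT a.title, b.name AS author
FROM books a
LEFT JOIN authors b ON a.author_id = b.id

Result:
title          | author
---------------+-------
The Blue Door  | Brown 
The Long Road  | NULL  
River Crossing | NULL  
Distant Shores | Brown 


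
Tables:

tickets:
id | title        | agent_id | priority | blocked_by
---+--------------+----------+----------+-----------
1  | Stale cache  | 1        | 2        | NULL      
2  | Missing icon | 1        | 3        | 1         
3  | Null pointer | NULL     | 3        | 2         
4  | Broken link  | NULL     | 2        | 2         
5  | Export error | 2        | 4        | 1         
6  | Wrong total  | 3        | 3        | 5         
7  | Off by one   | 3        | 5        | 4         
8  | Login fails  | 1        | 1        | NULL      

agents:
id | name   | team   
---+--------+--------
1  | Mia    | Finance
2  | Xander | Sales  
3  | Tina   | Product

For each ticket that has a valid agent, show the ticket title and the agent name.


INNER JOIN keeps only tickets rows whose agent_id matches an id in agents. Walk through each ticket:
  - ticket 1 (Stale cache): agent_id=1 -> matches Mia
  - ticket 2 (Missing icon): agent_id=1 -> matches Mia
  - ticket 3 (Null pointer): agent_id=NULL, no match -> dropped
  - ticket 4 (Broken link): agent_id=NULL, no match -> dropped
  - ticket 5 (Export error): agent_id=2 -> matches Xander
  - ticket 6 (Wrong total): agent_id=3 -> matches Tina
  - ticket 7 (Off by one): agent_id=3 -> matches Tina
  - ticket 8 (Login fails): agent_id=1 -> matches Mia
So 2 of 8 rows are dropped.

SQL:
SELECT a.title, b.name AS agent
FROM tickets a
INNER JOIN agents b ON a.agent_id = b.id

Result:
title        | agent 
-------------+-------
Stale cache  | Mia   
Missing icon | Mia   
Export error | Xander
Wrong total  | Tina  
Off by one   | Tina  
Login fails  | Mia   


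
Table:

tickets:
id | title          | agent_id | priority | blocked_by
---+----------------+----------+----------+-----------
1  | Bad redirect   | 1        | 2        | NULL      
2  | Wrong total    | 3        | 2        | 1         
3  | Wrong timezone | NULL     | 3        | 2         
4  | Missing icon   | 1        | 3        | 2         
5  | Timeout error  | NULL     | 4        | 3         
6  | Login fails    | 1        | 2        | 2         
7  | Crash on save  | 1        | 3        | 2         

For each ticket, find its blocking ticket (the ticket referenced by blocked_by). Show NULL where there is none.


This is a self-join: tickets is joined to a second copy of itself, matching each row's blocked_by to another row's id. Use LEFT JOIN so rows with blocked_by=NULL are kept.
  - ticket 1 (Bad redirect): blocked_by=NULL -> NULL
  - ticket 2 (Wrong total): blocked_by=1 -> Bad redirect
  - ticket 3 (Wrong timezone): blocked_by=2 -> Wrong total
  - ticket 4 (Missing icon): blocked_by=2 -> Wrong total
  - ticket 5 (Timeout error): blocked_by=3 -> Wrong timezone
  - ticket 6 (Login fails): blocked_by=2 -> Wrong total
  - ticket 7 (Crash on save): blocked_by=2 -> Wrong total

SQL:
SELECT a.title AS item, b.title AS blocked_by
FROM tickets a
LEFT JOIN tickets b ON a.blocked_by = b.id

Result:
item           | blocked_by    
---------------+---------------
Bad redirect   | NULL          
Wrong total    | Bad redirect  
Wrong timezone | Wrong total   
Missing icon   | Wrong total   
Timeout error  | Wrong timezone
Login fails    | Wrong total   
Crash on save  | Wrong total   


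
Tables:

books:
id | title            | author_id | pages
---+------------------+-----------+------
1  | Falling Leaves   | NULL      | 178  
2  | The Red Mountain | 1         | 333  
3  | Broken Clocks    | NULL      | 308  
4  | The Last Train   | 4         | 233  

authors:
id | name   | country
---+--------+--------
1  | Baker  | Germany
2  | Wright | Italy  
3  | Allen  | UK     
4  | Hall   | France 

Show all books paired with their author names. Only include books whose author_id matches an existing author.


INNER JOIN keeps only books rows whose author_id matches an id in authors. Walk through each book:
  - book 1 (Falling Leaves): author_id=NULL, no match -> dropped
  - book 2 (The Red Mountain): author_id=1 -> matches Baker
  - book 3 (Broken Clocks): author_id=NULL, no match -> dropped
  - book 4 (The Last Train): author_id=4 -> matches Hall
So 2 of 4 rows are dropped.

SQL:
SELECT a.title, b.name AS author
FROM books a
INNER JOIN authors b ON a.author_id = b.id

Result:
title            | author
-----------------+-------
The Red Mountain | Baker 
The Last Train   | Hall  


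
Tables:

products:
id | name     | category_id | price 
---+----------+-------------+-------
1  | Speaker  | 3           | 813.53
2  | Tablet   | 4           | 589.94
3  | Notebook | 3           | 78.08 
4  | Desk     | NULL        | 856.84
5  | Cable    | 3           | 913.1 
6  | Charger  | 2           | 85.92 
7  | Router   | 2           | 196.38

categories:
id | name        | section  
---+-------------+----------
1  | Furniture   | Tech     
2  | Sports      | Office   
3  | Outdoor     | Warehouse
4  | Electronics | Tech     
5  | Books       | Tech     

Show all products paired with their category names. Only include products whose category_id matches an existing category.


INNER JOIN keeps only products rows whose category_id matches an id in categories. Walk through each product:
  - product 1 (Speaker): category_id=3 -> matches Outdoor
  - product 2 (Tablet): category_id=4 -> matches Electronics
  - product 3 (Notebook): category_id=3 -> matches Outdoor
  - product 4 (Desk): category_id=NULL, no match -> dropped
  - product 5 (Cable): category_id=3 -> matches Outdoor
  - product 6 (Charger): category_id=2 -> matches Sports
  - product 7 (Router): category_id=2 -> matches Sports
So 1 of 7 rows is dropped.

SQL:
SELECT a.name, b.name AS category
FROM products a
INNER JOIN categories b ON a.category_id = b.id

Result:
name     | category   
---------+------------
Speaker  | Outdoor    
Tablet   | Electronics
Notebook | Outdoor    
Cable    | Outdoor    
Charger  | Sports     
Router   | Sports     


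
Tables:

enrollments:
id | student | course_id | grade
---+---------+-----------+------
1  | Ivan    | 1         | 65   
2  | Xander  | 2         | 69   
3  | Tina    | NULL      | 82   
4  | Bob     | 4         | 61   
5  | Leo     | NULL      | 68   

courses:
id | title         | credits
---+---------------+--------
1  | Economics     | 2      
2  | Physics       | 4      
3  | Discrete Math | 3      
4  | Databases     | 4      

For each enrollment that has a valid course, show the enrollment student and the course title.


INNER JOIN keeps only enrollments rows whose course_id matches an id in courses. Walk through each enrollment:
  - enrollment 1 (Ivan): course_id=1 -> matches Economics
  - enrollment 2 (Xander): course_id=2 -> matches Physics
  - enrollment 3 (Tina): course_id=NULL, no match -> dropped
  - enrollment 4 (Bob): course_id=4 -> matches Databases
  - enrollment 5 (Leo): course_id=NULL, no match -> dropped
So 2 of 5 rows are dropped.

SQL:
SELECT a.student, b.title AS course
FROM enrollments a
INNER JOIN courses b ON a.course_id = b.id

Result:
student | course   
--------+----------
Ivan    | Economics
Xander  | Physics  
Bob     | Databases


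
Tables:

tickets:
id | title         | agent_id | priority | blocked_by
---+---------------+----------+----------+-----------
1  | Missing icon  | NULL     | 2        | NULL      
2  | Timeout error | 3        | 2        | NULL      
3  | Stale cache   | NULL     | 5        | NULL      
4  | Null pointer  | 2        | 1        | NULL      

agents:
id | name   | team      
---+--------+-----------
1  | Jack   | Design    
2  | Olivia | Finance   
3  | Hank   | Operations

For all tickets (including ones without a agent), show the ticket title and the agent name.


LEFT JOIN keeps every row from tickets (the left table); where agent_id has no match in agents, the agent columns become NULL. Walk through each ticket:
  - ticket 1 (Missing icon): agent_id=NULL, no match -> kept with NULL
  - ticket 2 (Timeout error): agent_id=3 -> matches Hank
  - ticket 3 (Stale cache): agent_id=NULL, no match -> kept with NULL
  - ticket 4 (Null pointer): agent_id=2 -> matches Olivia
All 4 rows appear; 2 have NULL agent.

SQL:
SELECT a.title, b.name AS agent
FROM tickets a
LEFT JOIN agents b ON a.agent_id = b.id

Result:
title         | agent 
--------------+-------
Missing icon  | NULL  
Timeout error | Hank  
Stale cache   | NULL  
Null pointer  | Olivia


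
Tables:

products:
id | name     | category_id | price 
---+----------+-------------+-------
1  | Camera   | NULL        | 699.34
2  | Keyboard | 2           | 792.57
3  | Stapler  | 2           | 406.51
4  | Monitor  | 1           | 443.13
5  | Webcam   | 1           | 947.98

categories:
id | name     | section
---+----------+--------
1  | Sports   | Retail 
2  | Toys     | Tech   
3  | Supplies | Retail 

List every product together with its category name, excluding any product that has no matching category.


INNER JOIN keeps only products rows whose category_id matches an id in categories. Walk through each product:
  - product 1 (Camera): category_id=NULL, no match -> dropped
  - product 2 (Keyboard): category_id=2 -> matches Toys
  - product 3 (Stapler): category_id=2 -> matches Toys
  - product 4 (Monitor): category_id=1 -> matches Sports
  - product 5 (Webcam): category_id=1 -> matches Sports
So 1 of 5 rows is dropped.

SQL:
SELECT a.name, b.name AS category
FROM products a
INNER JOIN categories b ON a.category_id = b.id

Result:
name     | category
---------+---------
Keyboard | Toys    
Stapler  | Toys    
Monitor  | Sports  
Webcam   | Sports  


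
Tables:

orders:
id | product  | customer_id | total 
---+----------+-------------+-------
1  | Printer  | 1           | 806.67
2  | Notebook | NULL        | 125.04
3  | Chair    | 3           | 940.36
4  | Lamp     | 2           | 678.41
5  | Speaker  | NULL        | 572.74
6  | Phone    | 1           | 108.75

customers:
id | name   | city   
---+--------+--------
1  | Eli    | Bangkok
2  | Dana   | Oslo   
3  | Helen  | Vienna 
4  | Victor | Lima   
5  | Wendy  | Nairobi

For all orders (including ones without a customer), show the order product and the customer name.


LEFT JOIN keeps every row from orders (the left table); where customer_id has no match in customers, the customer columns become NULL. Walk through each order:
  - order 1 (Printer): customer_id=1 -> matches Eli
  - order 2 (Notebook): customer_id=NULL, no match -> kept with NULL
  - order 3 (Chair): customer_id=3 -> matches Helen
  - order 4 (Lamp): customer_id=2 -> matches Dana
  - order 5 (Speaker): customer_id=NULL, no match -> kept with NULL
  - order 6 (Phone): customer_id=1 -> matches Eli
All 6 rows appear; 2 have NULL customer.

SQL:
SELECT a.product, b.name AS customer
FROM orders a
LEFT JOIN customers b ON a.customer_id = b.id

Result:
product  | customer
---------+---------
Printer  | Eli     
Notebook | NULL    
Chair    | Helen   
Lamp     | Dana    
Speaker  | NULL    
Phone    | Eli     
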